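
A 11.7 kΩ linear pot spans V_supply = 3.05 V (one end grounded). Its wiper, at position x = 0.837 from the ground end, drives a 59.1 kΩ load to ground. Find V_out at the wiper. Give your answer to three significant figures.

Split the track: R_lower = x·R_p = 9.793 kΩ, R_upper = (1−x)·R_p = 1.907 kΩ.
(x·R_p) ‖ R_L = 8.401 kΩ.
Loaded-divider output: V_out = 3.05 × 0.8150 = 2.486 V.

V_out ≈ 2.49 V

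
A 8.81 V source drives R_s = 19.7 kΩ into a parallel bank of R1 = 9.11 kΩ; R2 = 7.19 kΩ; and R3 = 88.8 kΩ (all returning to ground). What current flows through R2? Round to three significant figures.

I ≈ 0.200 mA

Combine the parallel branches: R_p = (1/9.11 + 1/7.19 + 1/88.8)⁻¹ = 3.844 kΩ.
V_A = 8.81 × 3.844/23.54 = 1.439 V.
Branch current I = V_A/R2 = 1.439/7.19 = 0.2001 mA.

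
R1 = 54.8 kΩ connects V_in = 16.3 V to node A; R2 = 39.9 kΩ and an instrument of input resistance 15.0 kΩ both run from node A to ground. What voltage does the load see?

V_out ≈ 2.70 V

R2 ‖ R_L = (39.9 × 15.0)/(39.9 + 15.0) = 10.90 kΩ.
Now apply the divider: V_out = 16.3 × 0.1659 = 2.705 V.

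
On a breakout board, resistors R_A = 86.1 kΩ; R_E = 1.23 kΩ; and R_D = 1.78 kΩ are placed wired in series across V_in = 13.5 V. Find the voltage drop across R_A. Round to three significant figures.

ΣR = 86.1 + 1.23 + 1.78 = 89.11 kΩ.
Voltage divider: V = V_in · (86.10 / 89.11) = 13.5 × 0.9662 = 13.04 V.

V ≈ 13.0 V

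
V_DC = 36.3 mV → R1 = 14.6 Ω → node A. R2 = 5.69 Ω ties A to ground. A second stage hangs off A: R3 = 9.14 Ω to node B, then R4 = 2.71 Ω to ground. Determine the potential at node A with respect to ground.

Looking into the second stage from A: R3 + R4 = 11.85 Ω appears in parallel with R2.
Effective lower resistance at A: R2 ‖ 11.85 = 3.844 Ω.
So V_A = 36.3 × 0.2084 = 7.566 mV.

V_A ≈ 7.57 mV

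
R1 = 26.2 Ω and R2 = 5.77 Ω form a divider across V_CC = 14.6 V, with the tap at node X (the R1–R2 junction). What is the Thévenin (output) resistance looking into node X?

R_th ≈ 4.73 Ω

With V_CC suppressed (replaced by a short), R_th = R1 ‖ R2 = (26.20 × 5.77)/(26.20 + 5.77) = 4.729 Ω.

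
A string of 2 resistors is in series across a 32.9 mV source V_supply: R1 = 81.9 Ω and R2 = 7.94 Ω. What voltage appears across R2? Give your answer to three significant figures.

ΣR = 81.9 + 7.94 = 89.84 Ω.
Voltage divider: V = V_supply · (7.940 / 89.84) = 32.9 × 0.08838 = 2.908 mV.

V ≈ 2.91 mV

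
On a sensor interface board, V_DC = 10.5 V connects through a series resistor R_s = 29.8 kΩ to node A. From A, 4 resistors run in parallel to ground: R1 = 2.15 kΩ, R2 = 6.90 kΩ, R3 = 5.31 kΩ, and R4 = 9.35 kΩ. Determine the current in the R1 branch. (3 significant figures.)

Equivalent of the parallel group: R_p = 1.105 kΩ.
V_A by voltage divider: V_A = 10.5 × 1.105/(29.8 + 1.105) = 0.3753 V.
Branch current I = V_A/R1 = 0.3753/2.15 = 0.1746 mA.

I ≈ 0.175 mA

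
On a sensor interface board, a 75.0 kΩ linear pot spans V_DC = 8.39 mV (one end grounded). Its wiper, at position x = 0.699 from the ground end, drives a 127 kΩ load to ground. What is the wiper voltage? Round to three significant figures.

Split the track: R_lower = x·R_p = 52.42 kΩ, R_upper = (1−x)·R_p = 22.58 kΩ.
R_L loads the lower segment: effective lower R = 37.11 kΩ.
V_out = 8.39 × 37.11/(22.58 + 37.11) = 5.216 mV.

V_out ≈ 5.22 mV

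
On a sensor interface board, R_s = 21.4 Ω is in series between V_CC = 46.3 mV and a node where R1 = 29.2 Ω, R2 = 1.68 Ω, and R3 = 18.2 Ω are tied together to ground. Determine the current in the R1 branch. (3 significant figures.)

I ≈ 0.101 mA

Parallel bank: R_p = 1/(1/29.2 + 1/1.68 + 1/18.2) = 1.461 Ω.
V_A = 46.3 × 1.461/22.86 = 2.959 mV.
Branch current I = V_A/R1 = 2.959/29.2 = 0.1013 mA.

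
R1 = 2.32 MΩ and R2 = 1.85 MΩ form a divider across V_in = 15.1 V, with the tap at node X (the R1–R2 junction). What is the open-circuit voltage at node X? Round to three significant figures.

V_th ≈ 6.70 V

Open-circuit (no load on X): V_th = V_in · R2/(R1 + R2) = 15.1 × 1.85/(2.320 + 1.85) = 6.699 V.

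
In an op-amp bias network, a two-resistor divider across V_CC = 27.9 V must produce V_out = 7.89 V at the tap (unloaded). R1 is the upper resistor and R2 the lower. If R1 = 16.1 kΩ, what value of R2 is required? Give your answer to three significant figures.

R2 ≈ 6.35 kΩ

Required fraction k = V_out/V_CC = 0.2828.
R2 = R1 · 0.2828/(1 − 0.2828) = 6.348 kΩ.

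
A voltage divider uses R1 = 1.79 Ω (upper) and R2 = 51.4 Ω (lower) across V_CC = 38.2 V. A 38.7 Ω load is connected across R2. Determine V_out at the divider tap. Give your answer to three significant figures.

V_out ≈ 35.3 V

First combine the lower leg with the load: R2 ‖ R_L = 22.08 Ω.
Then V_out = V_CC · R2'/(R1 + R2') = 38.2 × 22.08/23.87 = 35.34 V.
(Unloaded it would be 36.9 V; the load pulls it down.)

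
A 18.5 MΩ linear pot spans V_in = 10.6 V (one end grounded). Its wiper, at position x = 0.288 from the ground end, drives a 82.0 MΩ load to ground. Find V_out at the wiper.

V_out ≈ 2.92 V

The pot divides into 13.17 MΩ above the wiper and 5.328 MΩ below.
R_L loads the lower segment: effective lower R = 5.003 MΩ.
V_out = 10.6 × 5.003/(13.17 + 5.003) = 2.918 V.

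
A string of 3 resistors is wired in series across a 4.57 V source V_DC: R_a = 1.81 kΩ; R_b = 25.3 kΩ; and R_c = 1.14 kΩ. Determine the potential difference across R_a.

V ≈ 0.293 V

ΣR = 1.81 + 25.3 + 1.14 = 28.25 kΩ.
By the voltage-divider rule, V = 4.57 × 1.810/28.25 = 0.2928 V.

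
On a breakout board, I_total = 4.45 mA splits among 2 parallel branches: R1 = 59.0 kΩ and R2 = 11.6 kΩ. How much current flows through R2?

I ≈ 3.72 mA

With just two branches, the current splits inversely with resistance.
I(R2) = 4.45 × 59.0/(59.0 + 11.6) = 4.45 × 0.8357 = 3.719 mA.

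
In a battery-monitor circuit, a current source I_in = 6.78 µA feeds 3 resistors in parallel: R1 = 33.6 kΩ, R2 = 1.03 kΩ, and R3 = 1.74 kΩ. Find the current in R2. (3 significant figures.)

ΣG = 1/33.6 + 1/1.03 + 1/1.74 = 1.575.
Current divider: I(R2) = I_in · G_k/ΣG = 6.78 × (0.9709/1.575) = 6.78 × 0.6163 = 4.178 µA.

I ≈ 4.18 µA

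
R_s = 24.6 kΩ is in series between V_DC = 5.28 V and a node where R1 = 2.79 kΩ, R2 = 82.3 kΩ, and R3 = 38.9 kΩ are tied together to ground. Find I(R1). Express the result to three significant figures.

Equivalent of the parallel group: R_p = 2.523 kΩ.
V_A = 5.28 × 2.523/27.12 = 0.4912 V.
I(R1) = V_A / R1 = 0.4912/2.79 = 0.1761 mA.
(Check via current divider: I_total = 0.1947 mA; share G_k/ΣG = 0.9045 → same result.)

I ≈ 0.176 mA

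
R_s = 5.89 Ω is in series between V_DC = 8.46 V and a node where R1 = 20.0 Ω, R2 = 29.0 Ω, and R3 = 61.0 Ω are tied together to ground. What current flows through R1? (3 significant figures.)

Parallel bank: R_p = 1/(1/20.0 + 1/29.0 + 1/61.0) = 9.913 Ω.
V_A by voltage divider: V_A = 8.46 × 9.913/(5.89 + 9.913) = 5.307 V.
Branch current I = V_A/R1 = 5.307/20.0 = 0.2653 A.

I ≈ 0.265 A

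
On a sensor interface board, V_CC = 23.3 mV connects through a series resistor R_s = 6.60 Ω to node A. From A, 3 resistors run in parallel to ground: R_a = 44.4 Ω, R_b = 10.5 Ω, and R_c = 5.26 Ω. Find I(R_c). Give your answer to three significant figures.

Parallel bank: R_p = 1/(1/44.4 + 1/10.5 + 1/5.26) = 3.248 Ω.
V_A by voltage divider: V_A = 23.3 × 3.248/(6.60 + 3.248) = 7.685 mV.
I(R_c) = V_A / R_c = 7.685/5.26 = 1.461 mA.

I ≈ 1.46 mA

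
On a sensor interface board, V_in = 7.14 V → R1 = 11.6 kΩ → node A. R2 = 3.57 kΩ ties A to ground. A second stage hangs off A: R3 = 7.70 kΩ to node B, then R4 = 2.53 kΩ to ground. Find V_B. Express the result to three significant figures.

The second stage (R3 + R4 = 10.23 kΩ) loads node A in parallel with R2.
Effective lower resistance at A: R2 ‖ 10.23 = 2.646 kΩ.
First divider: V_A = V_in · 2.646/(11.6 + 2.646) = 1.326 V.
Stage 2 is unloaded, so V_B = V_A · R4/(R3+R4) = 1.326 × 2.53/10.23 = 0.3280 V.

V_B ≈ 0.328 V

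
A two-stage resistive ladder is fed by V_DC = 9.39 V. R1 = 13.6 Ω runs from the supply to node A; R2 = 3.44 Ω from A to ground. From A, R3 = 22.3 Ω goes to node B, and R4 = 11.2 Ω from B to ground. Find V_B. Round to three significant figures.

V_B ≈ 0.586 V

Looking into the second stage from A: R3 + R4 = 33.50 Ω appears in parallel with R2.
Effective lower resistance at A: R2 ‖ 33.50 = 3.120 Ω.
V_A = 9.39 × 3.120/(13.6 + 3.120) = 1.752 V.
Then the unloaded second divider: V_B = V_A × R4/(R3+R4) = 1.752 × 0.3343 = 0.5858 V.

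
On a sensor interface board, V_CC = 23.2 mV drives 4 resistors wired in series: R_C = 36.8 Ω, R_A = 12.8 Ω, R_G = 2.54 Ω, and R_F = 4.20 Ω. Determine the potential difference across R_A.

Series total: ΣR = 36.8 + 12.8 + 2.54 + 4.20 = 56.34 Ω.
By the voltage-divider rule, V = 23.2 × 12.80/56.34 = 5.271 mV.

V ≈ 5.27 mV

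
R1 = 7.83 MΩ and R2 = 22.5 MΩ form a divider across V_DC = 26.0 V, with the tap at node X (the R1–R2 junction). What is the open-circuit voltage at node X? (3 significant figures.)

With X open, the divider is unloaded: V_th = 26.0 × 22.5/30.33 = 19.29 V.

V_th ≈ 19.3 V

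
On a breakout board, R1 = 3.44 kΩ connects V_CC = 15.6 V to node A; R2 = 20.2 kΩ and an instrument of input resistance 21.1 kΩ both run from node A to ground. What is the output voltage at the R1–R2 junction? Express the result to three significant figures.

First combine the lower leg with the load: R2 ‖ R_L = 10.32 kΩ.
Then V_out = V_CC · R2'/(R1 + R2') = 15.6 × 10.32/13.76 = 11.70 V.
(Unloaded it would be 13.3 V; the load pulls it down.)

V_out ≈ 11.7 V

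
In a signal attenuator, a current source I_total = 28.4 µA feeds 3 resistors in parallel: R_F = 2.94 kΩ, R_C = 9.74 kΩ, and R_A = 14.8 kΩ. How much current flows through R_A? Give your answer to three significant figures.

ΣG = 1/2.94 + 1/9.74 + 1/14.8 = 0.5104.
Current divider: I(R_A) = I_total · G_k/ΣG = 28.4 × (0.06757/0.5104) = 28.4 × 0.1324 = 3.760 µA.

I ≈ 3.76 µA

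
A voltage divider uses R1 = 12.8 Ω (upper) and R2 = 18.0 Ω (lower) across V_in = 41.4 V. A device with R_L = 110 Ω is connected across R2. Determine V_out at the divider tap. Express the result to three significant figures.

First combine the lower leg with the load: R2 ‖ R_L = 15.47 Ω.
Then V_out = V_in · R2'/(R1 + R2') = 41.4 × 15.47/28.27 = 22.65 V.

V_out ≈ 22.7 V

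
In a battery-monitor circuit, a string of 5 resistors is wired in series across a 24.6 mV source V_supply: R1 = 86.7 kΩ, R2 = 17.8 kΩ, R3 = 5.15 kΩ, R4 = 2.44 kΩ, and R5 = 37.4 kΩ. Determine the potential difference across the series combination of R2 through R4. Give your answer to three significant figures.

Total series resistance ΣR = 86.7 + 17.8 + 5.15 + 2.44 + 37.4 = 149.5 kΩ.
R_{R2..R4} = 17.8 + 5.15 + 2.44 = 25.39 kΩ.
V = V_supply · R/ΣR = 24.6 × 0.1698 = 4.178 mV.

V ≈ 4.18 mV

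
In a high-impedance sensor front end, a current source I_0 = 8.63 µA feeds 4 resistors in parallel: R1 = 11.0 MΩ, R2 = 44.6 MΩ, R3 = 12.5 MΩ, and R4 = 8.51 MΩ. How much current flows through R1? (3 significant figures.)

I ≈ 2.52 µA

Conductances: ΣG = 1/11.0 + 1/44.6 + 1/12.5 + 1/8.51 = 0.3108 (1/MΩ).
By the current-divider rule, I = I_0 · G_k/ΣG = 8.63 × 0.2925 = 2.524 µA.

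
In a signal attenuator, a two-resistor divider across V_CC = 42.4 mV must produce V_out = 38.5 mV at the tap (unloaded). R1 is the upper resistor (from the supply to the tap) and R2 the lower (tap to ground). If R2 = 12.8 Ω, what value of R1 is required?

R1 ≈ 1.30 Ω

V_out/V_CC = R2/(R1+R2) = 0.9080.
R1 = R2·(1/k − 1) = 12.8 × 0.1013 = 1.297 Ω.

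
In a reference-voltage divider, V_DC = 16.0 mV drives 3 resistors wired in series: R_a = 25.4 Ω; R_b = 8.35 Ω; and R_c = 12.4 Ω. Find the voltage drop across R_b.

V ≈ 2.89 mV

Series total: ΣR = 25.4 + 8.35 + 12.4 = 46.15 Ω.
By the voltage-divider rule, V = 16.0 × 8.350/46.15 = 2.895 mV.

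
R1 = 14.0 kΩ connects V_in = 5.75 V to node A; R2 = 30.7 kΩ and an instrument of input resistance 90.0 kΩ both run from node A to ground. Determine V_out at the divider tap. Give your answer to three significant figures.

First combine the lower leg with the load: R2 ‖ R_L = 22.89 kΩ.
Now apply the divider: V_out = 5.75 × 0.6205 = 3.568 V.

V_out ≈ 3.57 V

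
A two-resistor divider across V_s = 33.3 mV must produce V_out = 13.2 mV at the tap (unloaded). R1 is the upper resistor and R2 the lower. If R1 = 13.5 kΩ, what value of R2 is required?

R2 ≈ 8.87 kΩ

Required fraction k = V_out/V_s = 0.3964.
So R2 = R1 · V_out/(V_s − V_out) = 13.5 × 13.2/(33.3 − 13.2) = 13.5 × 0.6567 = 8.866 kΩ.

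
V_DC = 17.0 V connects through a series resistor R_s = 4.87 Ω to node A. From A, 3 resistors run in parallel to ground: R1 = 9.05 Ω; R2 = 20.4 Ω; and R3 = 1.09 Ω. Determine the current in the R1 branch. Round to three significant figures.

Combine the parallel branches: R_p = (1/9.05 + 1/20.4 + 1/1.09)⁻¹ = 0.9285 Ω.
V_A = 17.0 × 0.9285/5.799 = 2.722 V.
Branch current I = V_A/R1 = 2.722/9.05 = 0.3008 A.

I ≈ 0.301 A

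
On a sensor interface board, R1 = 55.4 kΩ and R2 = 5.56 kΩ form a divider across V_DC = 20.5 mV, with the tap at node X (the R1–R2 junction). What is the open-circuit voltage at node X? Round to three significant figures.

V_th ≈ 1.87 mV

Open-circuit (no load on X): V_th = V_DC · R2/(R1 + R2) = 20.5 × 5.56/(55.40 + 5.56) = 1.870 mV.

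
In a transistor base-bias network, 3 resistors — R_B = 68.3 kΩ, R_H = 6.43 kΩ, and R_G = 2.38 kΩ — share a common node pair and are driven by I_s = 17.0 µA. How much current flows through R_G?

Total conductance ΣG = 1/68.3 + 1/6.43 + 1/2.38 = 0.5903 (units of 1/kΩ).
By the current-divider rule, I = I_s · G_k/ΣG = 17.0 × 0.7118 = 12.10 µA.

I ≈ 12.1 µA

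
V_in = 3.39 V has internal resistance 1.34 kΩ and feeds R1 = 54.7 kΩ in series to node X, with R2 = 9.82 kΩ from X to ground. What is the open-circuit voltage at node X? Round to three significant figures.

V_th ≈ 0.505 V

R1' = 1.34 + 54.7 = 56.04 kΩ (source resistance + R1).
With X open, the divider is unloaded: V_th = 3.39 × 9.82/65.86 = 0.5055 V.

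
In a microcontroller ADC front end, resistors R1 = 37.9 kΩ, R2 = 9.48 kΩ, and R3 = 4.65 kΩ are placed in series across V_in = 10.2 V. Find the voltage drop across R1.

V ≈ 7.43 V

Total series resistance ΣR = 37.9 + 9.48 + 4.65 = 52.03 kΩ.
Voltage divider: V = V_in · (37.90 / 52.03) = 10.2 × 0.7284 = 7.430 V.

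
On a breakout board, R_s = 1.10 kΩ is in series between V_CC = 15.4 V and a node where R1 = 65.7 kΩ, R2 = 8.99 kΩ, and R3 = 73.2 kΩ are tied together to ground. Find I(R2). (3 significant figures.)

I ≈ 1.48 mA

Parallel bank: R_p = 1/(1/65.7 + 1/8.99 + 1/73.2) = 7.137 kΩ.
V_A = 15.4 × 7.137/8.237 = 13.34 V.
Branch current I = V_A/R2 = 13.34/8.99 = 1.484 mA.
(Equivalently: I_total = 1.870 mA, then current-divider fraction G_k/ΣG = 0.7939.)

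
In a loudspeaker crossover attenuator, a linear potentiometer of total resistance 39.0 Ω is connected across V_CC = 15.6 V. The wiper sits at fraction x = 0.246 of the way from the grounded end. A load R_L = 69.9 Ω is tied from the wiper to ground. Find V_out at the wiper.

V_out ≈ 3.48 V

Split the track: R_lower = x·R_p = 9.594 Ω, R_upper = (1−x)·R_p = 29.41 Ω.
R_L loads the lower segment: effective lower R = 8.436 Ω.
Loaded-divider output: V_out = 15.6 × 0.2229 = 3.478 V.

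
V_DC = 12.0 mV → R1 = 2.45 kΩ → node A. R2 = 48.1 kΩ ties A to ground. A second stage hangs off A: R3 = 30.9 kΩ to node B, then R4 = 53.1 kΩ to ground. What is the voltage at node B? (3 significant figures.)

V_B ≈ 7.02 mV

Looking into the second stage from A: R3 + R4 = 84.00 kΩ appears in parallel with R2.
R2 ‖ (R3+R4) = 30.59 kΩ.
So V_A = 12.0 × 0.9258 = 11.11 mV.
Then the unloaded second divider: V_B = V_A × R4/(R3+R4) = 11.11 × 0.6321 = 7.023 mV.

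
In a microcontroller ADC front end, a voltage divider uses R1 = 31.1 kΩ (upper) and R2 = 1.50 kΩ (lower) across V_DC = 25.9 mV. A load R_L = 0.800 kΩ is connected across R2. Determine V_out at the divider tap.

R2 ‖ R_L = (1.50 × 0.800)/(1.50 + 0.800) = 0.5217 kΩ.
Now apply the divider: V_out = 25.9 × 0.01650 = 0.4273 mV.
(Unloaded it would be 1.19 mV; the load pulls it down.)

V_out ≈ 0.427 mV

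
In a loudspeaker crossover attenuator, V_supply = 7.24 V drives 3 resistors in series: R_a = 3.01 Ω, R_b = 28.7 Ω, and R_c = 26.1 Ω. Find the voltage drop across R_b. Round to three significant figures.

Series total: ΣR = 3.01 + 28.7 + 26.1 = 57.81 Ω.
V = V_supply · R/ΣR = 7.24 × 0.4965 = 3.594 V.

V ≈ 3.59 V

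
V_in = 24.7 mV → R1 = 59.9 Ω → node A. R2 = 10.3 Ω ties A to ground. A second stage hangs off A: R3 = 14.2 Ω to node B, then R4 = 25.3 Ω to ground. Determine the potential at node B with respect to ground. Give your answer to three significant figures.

V_B ≈ 1.90 mV

Looking into the second stage from A: R3 + R4 = 39.50 Ω appears in parallel with R2.
Effective lower resistance at A: R2 ‖ 39.50 = 8.170 Ω.
V_A = 24.7 × 8.170/(59.9 + 8.170) = 2.964 mV.
Stage 2 is unloaded, so V_B = V_A · R4/(R3+R4) = 2.964 × 25.3/39.50 = 1.899 mV.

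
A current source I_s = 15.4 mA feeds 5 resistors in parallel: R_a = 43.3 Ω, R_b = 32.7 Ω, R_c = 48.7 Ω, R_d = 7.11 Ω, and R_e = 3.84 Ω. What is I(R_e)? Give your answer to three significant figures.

I ≈ 8.44 mA

ΣG = 1/43.3 + 1/32.7 + 1/48.7 + 1/7.11 + 1/3.84 = 0.4753.
By the current-divider rule, I = I_s · G_k/ΣG = 15.4 × 0.5479 = 8.438 mA.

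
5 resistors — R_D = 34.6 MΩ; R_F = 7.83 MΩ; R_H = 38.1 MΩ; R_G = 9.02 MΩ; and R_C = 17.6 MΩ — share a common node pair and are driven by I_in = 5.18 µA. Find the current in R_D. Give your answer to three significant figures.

Conductances: ΣG = 1/34.6 + 1/7.83 + 1/38.1 + 1/9.02 + 1/17.6 = 0.3505 (1/MΩ).
Current divider: I(R_D) = I_in · G_k/ΣG = 5.18 × (0.02890/0.3505) = 5.18 × 0.08245 = 0.4271 µA.

I ≈ 0.427 µA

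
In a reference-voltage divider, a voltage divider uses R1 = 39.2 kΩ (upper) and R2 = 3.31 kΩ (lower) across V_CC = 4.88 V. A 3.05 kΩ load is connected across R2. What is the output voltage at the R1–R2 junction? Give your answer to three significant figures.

R2 ‖ R_L = (3.31 × 3.05)/(3.31 + 3.05) = 1.587 kΩ.
Now apply the divider: V_out = 4.88 × 0.03892 = 0.1899 V.
(Unloaded it would be 0.380 V; the load pulls it down.)

V_out ≈ 0.190 V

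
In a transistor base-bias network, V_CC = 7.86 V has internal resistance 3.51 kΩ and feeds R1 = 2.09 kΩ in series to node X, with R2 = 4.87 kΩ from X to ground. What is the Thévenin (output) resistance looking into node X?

R1' = 3.51 + 2.09 = 5.600 kΩ (source resistance + R1).
With V_CC suppressed (replaced by a short), R_th = R1' ‖ R2 = (5.600 × 4.87)/(5.600 + 4.87) = 2.605 kΩ.

R_th ≈ 2.60 kΩ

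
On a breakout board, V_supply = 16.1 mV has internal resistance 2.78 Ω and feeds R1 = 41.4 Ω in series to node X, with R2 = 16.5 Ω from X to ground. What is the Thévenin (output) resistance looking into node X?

R1' = 2.78 + 41.4 = 44.18 Ω (source resistance + R1).
Zeroing V_supply shorts the top of R1' to ground, so R_th = R1' ‖ R2 = 12.01 Ω.

R_th ≈ 12.0 Ω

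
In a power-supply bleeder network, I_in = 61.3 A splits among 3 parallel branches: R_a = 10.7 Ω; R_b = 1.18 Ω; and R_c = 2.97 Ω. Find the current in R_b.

I ≈ 40.7 A

ΣG = 1/10.7 + 1/1.18 + 1/2.97 = 1.278.
R_b takes the fraction G_k/ΣG = 0.8475/1.278 = 0.6633, so I = 61.3 × 0.6633 = 40.66 A.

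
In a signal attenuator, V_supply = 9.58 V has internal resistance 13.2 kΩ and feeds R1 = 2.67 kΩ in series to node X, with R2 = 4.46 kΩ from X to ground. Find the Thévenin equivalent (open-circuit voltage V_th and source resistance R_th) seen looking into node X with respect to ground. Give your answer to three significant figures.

R1' = 13.2 + 2.67 = 15.87 kΩ (source resistance + R1).
With X open, the divider is unloaded: V_th = 9.58 × 4.46/20.33 = 2.102 V.
Looking into X with the source shorted: R_th = R1'·R2/(R1'+R2) = 15.87 × 4.46/20.33 = 3.482 kΩ.

V_th ≈ 2.10 V, R_th ≈ 3.48 kΩ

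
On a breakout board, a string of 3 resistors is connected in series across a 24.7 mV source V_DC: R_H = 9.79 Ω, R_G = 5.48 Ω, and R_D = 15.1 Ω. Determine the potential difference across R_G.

ΣR = 9.79 + 5.48 + 15.1 = 30.37 Ω.
V = V_DC · R/ΣR = 24.7 × 0.1804 = 4.457 mV.

V ≈ 4.46 mV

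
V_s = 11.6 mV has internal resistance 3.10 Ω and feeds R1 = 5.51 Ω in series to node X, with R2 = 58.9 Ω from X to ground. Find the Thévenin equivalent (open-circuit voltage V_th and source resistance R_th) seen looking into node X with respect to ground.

R1' = 3.10 + 5.51 = 8.610 Ω (source resistance + R1).
Open-circuit (no load on X): V_th = V_s · R2/(R1' + R2) = 11.6 × 58.9/(8.610 + 58.9) = 10.12 mV.
With V_s suppressed (replaced by a short), R_th = R1' ‖ R2 = (8.610 × 58.9)/(8.610 + 58.9) = 7.512 Ω.

V_th ≈ 10.1 mV, R_th ≈ 7.51 Ω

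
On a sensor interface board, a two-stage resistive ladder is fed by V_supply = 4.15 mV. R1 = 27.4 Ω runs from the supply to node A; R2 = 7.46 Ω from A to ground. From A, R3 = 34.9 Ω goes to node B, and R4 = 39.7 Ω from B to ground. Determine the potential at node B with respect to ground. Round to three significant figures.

Looking into the second stage from A: R3 + R4 = 74.60 Ω appears in parallel with R2.
R2 ‖ (R3+R4) = 6.782 Ω.
So V_A = 4.15 × 0.1984 = 0.8234 mV.
Then the unloaded second divider: V_B = V_A × R4/(R3+R4) = 0.8234 × 0.5322 = 0.4382 mV.

V_B ≈ 0.438 mV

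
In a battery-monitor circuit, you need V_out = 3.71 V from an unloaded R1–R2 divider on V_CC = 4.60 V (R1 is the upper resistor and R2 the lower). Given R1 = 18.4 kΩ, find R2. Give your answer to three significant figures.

R2 ≈ 76.7 kΩ

Required fraction k = V_out/V_CC = 0.8065.
R2 = R1 · 0.8065/(1 − 0.8065) = 76.70 kΩ.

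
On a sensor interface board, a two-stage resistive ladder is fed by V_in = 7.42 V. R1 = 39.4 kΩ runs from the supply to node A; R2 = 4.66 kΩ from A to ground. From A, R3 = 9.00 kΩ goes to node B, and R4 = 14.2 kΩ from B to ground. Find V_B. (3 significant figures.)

Looking into the second stage from A: R3 + R4 = 23.20 kΩ appears in parallel with R2.
Effective lower resistance at A: R2 ‖ 23.20 = 3.881 kΩ.
So V_A = 7.42 × 0.08966 = 0.6653 V.
Stage 2 is unloaded, so V_B = V_A · R4/(R3+R4) = 0.6653 × 14.2/23.20 = 0.4072 V.

V_B ≈ 0.407 V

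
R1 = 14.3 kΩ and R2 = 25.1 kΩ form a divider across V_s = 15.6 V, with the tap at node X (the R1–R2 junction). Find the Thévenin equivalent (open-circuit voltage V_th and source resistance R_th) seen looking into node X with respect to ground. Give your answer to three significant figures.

With X open, the divider is unloaded: V_th = 15.6 × 25.1/39.40 = 9.938 V.
With V_s suppressed (replaced by a short), R_th = R1 ‖ R2 = (14.30 × 25.1)/(14.30 + 25.1) = 9.110 kΩ.

V_th ≈ 9.94 V, R_th ≈ 9.11 kΩ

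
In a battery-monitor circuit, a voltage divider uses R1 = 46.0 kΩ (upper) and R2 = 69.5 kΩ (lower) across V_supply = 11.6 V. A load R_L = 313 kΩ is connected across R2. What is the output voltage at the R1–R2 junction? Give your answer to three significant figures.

V_out ≈ 6.41 V

R2 ‖ R_L = (69.5 × 313)/(69.5 + 313) = 56.87 kΩ.
Then V_out = V_supply · R2'/(R1 + R2') = 11.6 × 56.87/102.9 = 6.413 V.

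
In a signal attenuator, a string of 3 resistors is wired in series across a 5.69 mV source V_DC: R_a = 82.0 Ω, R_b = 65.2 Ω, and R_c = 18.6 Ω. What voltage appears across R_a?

V ≈ 2.81 mV

Series total: ΣR = 82.0 + 65.2 + 18.6 = 165.8 Ω.
Voltage divider: V = V_DC · (82.00 / 165.8) = 5.69 × 0.4946 = 2.814 mV.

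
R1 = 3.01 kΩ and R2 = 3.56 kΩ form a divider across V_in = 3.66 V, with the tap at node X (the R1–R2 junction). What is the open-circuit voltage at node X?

V_th is the unloaded tap voltage: V_in · R2/(R1+R2) = 3.66 × 0.5419 = 1.983 V.

V_th ≈ 1.98 V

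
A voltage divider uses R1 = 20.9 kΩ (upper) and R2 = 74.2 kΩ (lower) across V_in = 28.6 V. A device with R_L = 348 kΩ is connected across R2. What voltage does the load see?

V_out ≈ 21.3 V

The load sits in parallel with R2, giving an effective lower resistance R2' = R2·R_L/(R2+R_L) = 61.16 kΩ.
Now apply the divider: V_out = 28.6 × 0.7453 = 21.32 V.
(Unloaded it would be 22.3 V; the load pulls it down.)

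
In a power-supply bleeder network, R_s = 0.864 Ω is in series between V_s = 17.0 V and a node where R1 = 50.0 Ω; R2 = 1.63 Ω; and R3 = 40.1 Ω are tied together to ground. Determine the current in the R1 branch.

Combine the parallel branches: R_p = (1/50.0 + 1/1.63 + 1/40.1)⁻¹ = 1.519 Ω.
V_A = 17.0 × 1.519/2.383 = 10.84 V.
I(R1) = V_A / R1 = 10.84/50.0 = 0.2167 A.

I ≈ 0.217 A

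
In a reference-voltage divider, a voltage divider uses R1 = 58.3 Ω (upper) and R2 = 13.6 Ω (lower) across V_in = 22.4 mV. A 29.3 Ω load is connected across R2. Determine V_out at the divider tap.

V_out ≈ 3.08 mV

First combine the lower leg with the load: R2 ‖ R_L = 9.289 Ω.
Voltage divider with the loaded lower leg: V_out = 22.4 × 9.289/(58.3 + 9.289) = 22.4 × 0.1374 = 3.078 mV.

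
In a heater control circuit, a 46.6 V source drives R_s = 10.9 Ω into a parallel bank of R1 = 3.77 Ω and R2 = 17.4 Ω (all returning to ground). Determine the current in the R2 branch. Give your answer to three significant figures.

I ≈ 0.593 A

Parallel bank: R_p = 1/(1/3.77 + 1/17.4) = 3.099 Ω.
V_A by voltage divider: V_A = 46.6 × 3.099/(10.9 + 3.099) = 10.32 V.
Branch current I = V_A/R2 = 10.32/17.4 = 0.5928 A.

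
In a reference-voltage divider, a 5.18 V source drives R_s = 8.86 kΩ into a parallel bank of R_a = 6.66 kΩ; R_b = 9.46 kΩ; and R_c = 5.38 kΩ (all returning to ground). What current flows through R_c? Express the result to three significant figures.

I ≈ 0.196 mA

Parallel bank: R_p = 1/(1/6.66 + 1/9.46 + 1/5.38) = 2.264 kΩ.
V_A = 5.18 × 2.264/11.12 = 1.054 V.
I(R_c) = V_A / R_c = 1.054/5.38 = 0.1959 mA.
(Check via current divider: I_total = 0.4657 mA; share G_k/ΣG = 0.4208 → same result.)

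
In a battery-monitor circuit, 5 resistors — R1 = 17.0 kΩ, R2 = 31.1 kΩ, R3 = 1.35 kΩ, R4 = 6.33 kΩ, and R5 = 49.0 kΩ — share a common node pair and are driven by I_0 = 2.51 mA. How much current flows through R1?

I ≈ 0.146 mA

Total conductance ΣG = 1/17.0 + 1/31.1 + 1/1.35 + 1/6.33 + 1/49.0 = 1.010 (units of 1/kΩ).
Current divider: I(R1) = I_0 · G_k/ΣG = 2.51 × (0.05882/1.010) = 2.51 × 0.05824 = 0.1462 mA.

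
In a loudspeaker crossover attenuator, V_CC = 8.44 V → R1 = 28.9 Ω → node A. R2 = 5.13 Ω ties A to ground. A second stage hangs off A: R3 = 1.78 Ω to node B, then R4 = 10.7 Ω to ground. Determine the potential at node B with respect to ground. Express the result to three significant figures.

V_B ≈ 0.809 V

Looking into the second stage from A: R3 + R4 = 12.48 Ω appears in parallel with R2.
R2 ‖ (R3+R4) = 3.636 Ω.
First divider: V_A = V_CC · 3.636/(28.9 + 3.636) = 0.9431 V.
Then the unloaded second divider: V_B = V_A × R4/(R3+R4) = 0.9431 × 0.8574 = 0.8086 V.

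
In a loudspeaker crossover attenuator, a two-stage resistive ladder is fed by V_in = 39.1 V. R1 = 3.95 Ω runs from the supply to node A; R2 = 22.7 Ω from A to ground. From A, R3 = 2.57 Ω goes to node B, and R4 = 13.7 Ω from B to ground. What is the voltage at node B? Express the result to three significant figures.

Looking into the second stage from A: R3 + R4 = 16.27 Ω appears in parallel with R2.
Effective lower resistance at A: R2 ‖ 16.27 = 9.477 Ω.
First divider: V_A = V_in · 9.477/(3.95 + 9.477) = 27.60 V.
Then the unloaded second divider: V_B = V_A × R4/(R3+R4) = 27.60 × 0.8420 = 23.24 V.

V_B ≈ 23.2 V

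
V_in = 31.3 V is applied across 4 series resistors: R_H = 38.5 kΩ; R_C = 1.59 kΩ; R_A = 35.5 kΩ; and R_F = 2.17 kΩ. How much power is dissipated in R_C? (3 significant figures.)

P ≈ 0.258 mW

The common current is I = 31.3/77.76 = 0.4025 mA.
P = I²R = 0.1620 × 1.59 = 0.2576 mW.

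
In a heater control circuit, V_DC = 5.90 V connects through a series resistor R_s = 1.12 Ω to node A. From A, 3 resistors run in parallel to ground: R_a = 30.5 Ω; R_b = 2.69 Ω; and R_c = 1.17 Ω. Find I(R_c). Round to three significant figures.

I ≈ 2.09 A

Combine the parallel branches: R_p = (1/30.5 + 1/2.69 + 1/1.17)⁻¹ = 0.7941 Ω.
Node voltage V_A = V_DC · R_p/(R_s + R_p) = 5.90 × 0.4149 = 2.448 V.
I(R_c) = V_A / R_c = 2.448/1.17 = 2.092 A.
(Equivalently: I_total = 3.082 A, then current-divider fraction G_k/ΣG = 0.6787.)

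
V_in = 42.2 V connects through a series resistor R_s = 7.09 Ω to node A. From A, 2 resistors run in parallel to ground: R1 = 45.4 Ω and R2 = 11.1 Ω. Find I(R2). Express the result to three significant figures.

Combine the parallel branches: R_p = (1/45.4 + 1/11.1)⁻¹ = 8.919 Ω.
V_A = 42.2 × 8.919/16.01 = 23.51 V.
Branch current I = V_A/R2 = 23.51/11.1 = 2.118 A.

I ≈ 2.12 A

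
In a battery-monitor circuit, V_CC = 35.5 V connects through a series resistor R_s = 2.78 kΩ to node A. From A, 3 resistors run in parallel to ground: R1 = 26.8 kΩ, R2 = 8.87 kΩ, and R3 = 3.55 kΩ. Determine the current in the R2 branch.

Parallel bank: R_p = 1/(1/26.8 + 1/8.87 + 1/3.55) = 2.316 kΩ.
V_A = 35.5 × 2.316/5.096 = 16.13 V.
I(R2) = V_A / R2 = 16.13/8.87 = 1.819 mA.
(Check via current divider: I_total = 6.966 mA; share G_k/ΣG = 0.2611 → same result.)

I ≈ 1.82 mA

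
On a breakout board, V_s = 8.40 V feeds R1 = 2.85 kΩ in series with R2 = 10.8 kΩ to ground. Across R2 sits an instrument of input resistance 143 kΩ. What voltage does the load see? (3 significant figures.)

The load sits in parallel with R2, giving an effective lower resistance R2' = R2·R_L/(R2+R_L) = 10.04 kΩ.
Then V_out = V_s · R2'/(R1 + R2') = 8.40 × 10.04/12.89 = 6.543 V.
(Unloaded it would be 6.65 V; the load pulls it down.)

V_out ≈ 6.54 V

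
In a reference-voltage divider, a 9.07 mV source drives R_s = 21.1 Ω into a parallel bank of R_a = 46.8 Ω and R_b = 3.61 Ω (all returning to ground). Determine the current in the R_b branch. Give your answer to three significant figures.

I ≈ 0.344 mA

Combine the parallel branches: R_p = (1/46.8 + 1/3.61)⁻¹ = 3.351 Ω.
Node voltage V_A = V_DC · R_p/(R_s + R_p) = 9.07 × 0.1371 = 1.243 mV.
Branch current I = V_A/R_b = 1.243/3.61 = 0.3444 mA.
(Equivalently: I_total = 0.3709 mA, then current-divider fraction G_k/ΣG = 0.9284.)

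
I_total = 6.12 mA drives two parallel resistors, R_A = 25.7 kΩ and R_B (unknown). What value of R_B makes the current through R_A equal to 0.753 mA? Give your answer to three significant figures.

R_B ≈ 3.61 kΩ

Two-branch current divider: I_A = I_total · R_B/(R_A + R_B).
With f = 0.1230, R_B = R_A · f/(1−f) = 25.7 × 0.1403 = 3.606 kΩ.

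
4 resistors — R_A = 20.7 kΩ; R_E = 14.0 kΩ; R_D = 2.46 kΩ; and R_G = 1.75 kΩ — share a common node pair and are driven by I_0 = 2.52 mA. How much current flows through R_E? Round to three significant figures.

I ≈ 0.164 mA

Total conductance ΣG = 1/20.7 + 1/14.0 + 1/2.46 + 1/1.75 = 1.098 (units of 1/kΩ).
By the current-divider rule, I = I_0 · G_k/ΣG = 2.52 × 0.06507 = 0.1640 mA.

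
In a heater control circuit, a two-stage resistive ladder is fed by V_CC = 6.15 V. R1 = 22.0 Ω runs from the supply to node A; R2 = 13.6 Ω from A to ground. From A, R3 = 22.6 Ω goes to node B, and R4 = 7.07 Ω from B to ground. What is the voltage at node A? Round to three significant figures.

V_A ≈ 1.83 V

Looking into the second stage from A: R3 + R4 = 29.67 Ω appears in parallel with R2.
Effective lower resistance at A: R2 ‖ 29.67 = 9.325 Ω.
So V_A = 6.15 × 0.2977 = 1.831 V.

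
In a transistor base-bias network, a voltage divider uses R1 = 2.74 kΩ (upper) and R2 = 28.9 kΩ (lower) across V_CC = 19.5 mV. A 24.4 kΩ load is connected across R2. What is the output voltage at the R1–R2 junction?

V_out ≈ 16.2 mV

First combine the lower leg with the load: R2 ‖ R_L = 13.23 kΩ.
Voltage divider with the loaded lower leg: V_out = 19.5 × 13.23/(2.74 + 13.23) = 19.5 × 0.8284 = 16.15 mV.
(Unloaded it would be 17.8 mV; the load pulls it down.)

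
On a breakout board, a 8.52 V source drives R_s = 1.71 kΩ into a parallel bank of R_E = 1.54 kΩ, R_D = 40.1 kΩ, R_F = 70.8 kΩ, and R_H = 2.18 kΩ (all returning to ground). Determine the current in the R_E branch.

I ≈ 1.87 mA

Parallel bank: R_p = 1/(1/1.54 + 1/40.1 + 1/70.8 + 1/2.18) = 0.8717 kΩ.
V_A = 8.52 × 0.8717/2.582 = 2.877 V.
Branch current I = V_A/R_E = 2.877/1.54 = 1.868 mA.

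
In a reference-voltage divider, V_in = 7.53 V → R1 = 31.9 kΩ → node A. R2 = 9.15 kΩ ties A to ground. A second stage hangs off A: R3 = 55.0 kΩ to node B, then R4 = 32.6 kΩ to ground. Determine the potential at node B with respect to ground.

V_B ≈ 0.578 V

Node A sees R2 in parallel with the series input of stage 2, R3 + R4 = 87.60 kΩ.
R2 ‖ (R3+R4) = 8.285 kΩ.
V_A = 7.53 × 8.285/(31.9 + 8.285) = 1.552 V.
Stage 2 is unloaded, so V_B = V_A · R4/(R3+R4) = 1.552 × 32.6/87.60 = 0.5777 V.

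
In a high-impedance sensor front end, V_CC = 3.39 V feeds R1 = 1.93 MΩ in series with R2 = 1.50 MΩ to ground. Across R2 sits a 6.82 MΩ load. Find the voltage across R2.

First combine the lower leg with the load: R2 ‖ R_L = 1.230 MΩ.
Then V_out = V_CC · R2'/(R1 + R2') = 3.39 × 1.230/3.160 = 1.319 V.

V_out ≈ 1.32 V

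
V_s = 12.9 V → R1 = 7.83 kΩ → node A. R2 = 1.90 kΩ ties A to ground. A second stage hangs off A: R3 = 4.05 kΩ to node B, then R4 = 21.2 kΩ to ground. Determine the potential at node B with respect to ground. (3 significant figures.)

Looking into the second stage from A: R3 + R4 = 25.25 kΩ appears in parallel with R2.
Effective lower resistance at A: R2 ‖ 25.25 = 1.767 kΩ.
So V_A = 12.9 × 0.1841 = 2.375 V.
Then the unloaded second divider: V_B = V_A × R4/(R3+R4) = 2.375 × 0.8396 = 1.994 V.

V_B ≈ 1.99 V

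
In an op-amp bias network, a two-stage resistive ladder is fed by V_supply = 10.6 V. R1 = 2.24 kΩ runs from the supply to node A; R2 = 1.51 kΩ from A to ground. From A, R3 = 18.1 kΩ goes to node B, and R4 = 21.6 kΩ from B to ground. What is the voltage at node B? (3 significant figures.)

Node A sees R2 in parallel with the series input of stage 2, R3 + R4 = 39.70 kΩ.
Effective lower resistance at A: R2 ‖ 39.70 = 1.455 kΩ.
V_A = 10.6 × 1.455/(2.24 + 1.455) = 4.173 V.
V_B = V_A × 0.5441 = 2.271 V.

V_B ≈ 2.27 V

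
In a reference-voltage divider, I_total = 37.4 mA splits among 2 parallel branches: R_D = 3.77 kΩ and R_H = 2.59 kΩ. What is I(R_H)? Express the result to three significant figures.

I ≈ 22.2 mA

Two-branch current divider: I_k = I_total · R_other/(R_1 + R_2).
I(R_H) = 37.4 × 3.77/(3.77 + 2.59) = 37.4 × 0.5928 = 22.17 mA.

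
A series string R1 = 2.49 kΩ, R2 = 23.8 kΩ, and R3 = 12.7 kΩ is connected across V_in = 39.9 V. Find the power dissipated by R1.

P ≈ 2.61 mW

Series current I = V_in/ΣR = 39.9/38.99 = 1.023 mA.
P = I²R = 1.047 × 2.49 = 2.608 mW.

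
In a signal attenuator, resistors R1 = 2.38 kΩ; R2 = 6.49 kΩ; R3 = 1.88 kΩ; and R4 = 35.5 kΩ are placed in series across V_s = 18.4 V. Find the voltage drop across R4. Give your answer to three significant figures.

V ≈ 14.1 V

ΣR = 2.38 + 6.49 + 1.88 + 35.5 = 46.25 kΩ.
V = V_s · R/ΣR = 18.4 × 0.7676 = 14.12 V.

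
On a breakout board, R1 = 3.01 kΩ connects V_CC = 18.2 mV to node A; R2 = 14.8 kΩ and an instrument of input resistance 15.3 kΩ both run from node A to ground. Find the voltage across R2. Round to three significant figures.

First combine the lower leg with the load: R2 ‖ R_L = 7.523 kΩ.
Then V_out = V_CC · R2'/(R1 + R2') = 18.2 × 7.523/10.53 = 13.00 mV.

V_out ≈ 13.0 mV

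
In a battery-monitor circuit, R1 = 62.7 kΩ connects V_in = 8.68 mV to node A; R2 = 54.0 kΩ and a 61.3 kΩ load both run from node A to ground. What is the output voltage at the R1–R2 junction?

V_out ≈ 2.73 mV

The load sits in parallel with R2, giving an effective lower resistance R2' = R2·R_L/(R2+R_L) = 28.71 kΩ.
Voltage divider with the loaded lower leg: V_out = 8.68 × 28.71/(62.7 + 28.71) = 8.68 × 0.3141 = 2.726 mV.
(Unloaded it would be 4.02 mV; the load pulls it down.)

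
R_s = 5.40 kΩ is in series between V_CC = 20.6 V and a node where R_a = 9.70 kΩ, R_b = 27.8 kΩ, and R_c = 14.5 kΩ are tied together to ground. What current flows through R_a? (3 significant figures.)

Equivalent of the parallel group: R_p = 4.807 kΩ.
V_A by voltage divider: V_A = 20.6 × 4.807/(5.40 + 4.807) = 9.702 V.
Branch current I = V_A/R_a = 9.702/9.70 = 1.000 mA.
(Check via current divider: I_total = 2.018 mA; share G_k/ΣG = 0.4956 → same result.)

I ≈ 1.00 mA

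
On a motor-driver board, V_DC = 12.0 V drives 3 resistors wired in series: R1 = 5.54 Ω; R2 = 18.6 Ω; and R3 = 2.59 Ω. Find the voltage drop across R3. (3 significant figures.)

Series total: ΣR = 5.54 + 18.6 + 2.59 = 26.73 Ω.
By the voltage-divider rule, V = 12.0 × 2.590/26.73 = 1.163 V.

V ≈ 1.16 V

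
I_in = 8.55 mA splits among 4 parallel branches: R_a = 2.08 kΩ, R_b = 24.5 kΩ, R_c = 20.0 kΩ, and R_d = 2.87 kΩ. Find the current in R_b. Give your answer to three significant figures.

ΣG = 1/2.08 + 1/24.5 + 1/20.0 + 1/2.87 = 0.9200.
Current divider: I(R_b) = I_in · G_k/ΣG = 8.55 × (0.04082/0.9200) = 8.55 × 0.04436 = 0.3793 mA.

I ≈ 0.379 mA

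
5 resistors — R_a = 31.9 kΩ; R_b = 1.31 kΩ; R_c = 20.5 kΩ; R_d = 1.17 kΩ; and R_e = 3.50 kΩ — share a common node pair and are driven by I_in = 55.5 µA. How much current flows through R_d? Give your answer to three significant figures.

I ≈ 23.9 µA

ΣG = 1/31.9 + 1/1.31 + 1/20.5 + 1/1.17 + 1/3.50 = 1.984.
R_d takes the fraction G_k/ΣG = 0.8547/1.984 = 0.4308, so I = 55.5 × 0.4308 = 23.91 µA.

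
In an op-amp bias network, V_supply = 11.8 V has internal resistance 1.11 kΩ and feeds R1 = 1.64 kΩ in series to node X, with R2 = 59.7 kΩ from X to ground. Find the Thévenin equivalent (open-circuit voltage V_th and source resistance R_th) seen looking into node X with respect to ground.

R1' = 1.11 + 1.64 = 2.750 kΩ (source resistance + R1).
With X open, the divider is unloaded: V_th = 11.8 × 59.7/62.45 = 11.28 V.
With V_supply suppressed (replaced by a short), R_th = R1' ‖ R2 = (2.750 × 59.7)/(2.750 + 59.7) = 2.629 kΩ.

V_th ≈ 11.3 V, R_th ≈ 2.63 kΩ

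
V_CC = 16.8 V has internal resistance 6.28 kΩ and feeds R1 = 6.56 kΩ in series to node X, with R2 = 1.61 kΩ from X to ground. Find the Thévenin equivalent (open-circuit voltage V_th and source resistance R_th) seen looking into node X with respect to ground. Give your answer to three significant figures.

V_th ≈ 1.87 V, R_th ≈ 1.43 kΩ

R1' = 6.28 + 6.56 = 12.84 kΩ (source resistance + R1).
Open-circuit (no load on X): V_th = V_CC · R2/(R1' + R2) = 16.8 × 1.61/(12.84 + 1.61) = 1.872 V.
Looking into X with the source shorted: R_th = R1'·R2/(R1'+R2) = 12.84 × 1.61/14.45 = 1.431 kΩ.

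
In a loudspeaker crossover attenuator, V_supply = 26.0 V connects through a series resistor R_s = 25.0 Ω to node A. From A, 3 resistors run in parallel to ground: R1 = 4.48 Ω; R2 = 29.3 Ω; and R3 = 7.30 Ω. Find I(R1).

I ≈ 0.534 A

Equivalent of the parallel group: R_p = 2.536 Ω.
V_A = 26.0 × 2.536/27.54 = 2.394 V.
Branch current I = V_A/R1 = 2.394/4.48 = 0.5345 A.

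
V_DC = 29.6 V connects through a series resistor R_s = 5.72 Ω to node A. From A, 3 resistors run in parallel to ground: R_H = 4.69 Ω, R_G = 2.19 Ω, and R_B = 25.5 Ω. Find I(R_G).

Combine the parallel branches: R_p = (1/4.69 + 1/2.19 + 1/25.5)⁻¹ = 1.410 Ω.
V_A by voltage divider: V_A = 29.6 × 1.410/(5.72 + 1.410) = 5.855 V.
Branch current I = V_A/R_G = 5.855/2.19 = 2.673 A.
(Check via current divider: I_total = 4.151 A; share G_k/ΣG = 0.6440 → same result.)

I ≈ 2.67 A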